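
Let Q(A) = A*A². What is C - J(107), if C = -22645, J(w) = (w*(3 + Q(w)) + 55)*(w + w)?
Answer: -28051137723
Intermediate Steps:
Q(A) = A³
J(w) = 2*w*(55 + w*(3 + w³)) (J(w) = (w*(3 + w³) + 55)*(w + w) = (55 + w*(3 + w³))*(2*w) = 2*w*(55 + w*(3 + w³)))
C - J(107) = -22645 - 2*107*(55 + 107⁴ + 3*107) = -22645 - 2*107*(55 + 131079601 + 321) = -22645 - 2*107*131079977 = -22645 - 1*28051115078 = -22645 - 28051115078 = -28051137723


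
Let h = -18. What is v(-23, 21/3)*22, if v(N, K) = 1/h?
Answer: -11/9 ≈ -1.2222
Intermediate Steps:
v(N, K) = -1/18 (v(N, K) = 1/(-18) = -1/18)
v(-23, 21/3)*22 = -1/18*22 = -11/9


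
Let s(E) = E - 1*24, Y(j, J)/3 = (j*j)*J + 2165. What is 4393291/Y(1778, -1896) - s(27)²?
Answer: -161836785364/17981376897 ≈ -9.0002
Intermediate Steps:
Y(j, J) = 6495 + 3*J*j² (Y(j, J) = 3*((j*j)*J + 2165) = 3*(j²*J + 2165) = 3*(J*j² + 2165) = 3*(2165 + J*j²) = 6495 + 3*J*j²)
s(E) = -24 + E (s(E) = E - 24 = -24 + E)
4393291/Y(1778, -1896) - s(27)² = 4393291/(6495 + 3*(-1896)*1778²) - (-24 + 27)² = 4393291/(6495 + 3*(-1896)*3161284) - 1*3² = 4393291/(6495 - 17981383392) - 1*9 = 4393291/(-17981376897) - 9 = 4393291*(-1/17981376897) - 9 = -4393291/17981376897 - 9 = -161836785364/17981376897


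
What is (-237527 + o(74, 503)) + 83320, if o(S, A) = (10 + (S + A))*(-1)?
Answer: -154794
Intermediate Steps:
o(S, A) = -10 - A - S (o(S, A) = (10 + (A + S))*(-1) = (10 + A + S)*(-1) = -10 - A - S)
(-237527 + o(74, 503)) + 83320 = (-237527 + (-10 - 1*503 - 1*74)) + 83320 = (-237527 + (-10 - 503 - 74)) + 83320 = (-237527 - 587) + 83320 = -238114 + 83320 = -154794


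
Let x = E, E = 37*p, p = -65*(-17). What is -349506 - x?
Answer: -390391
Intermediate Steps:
p = 1105
E = 40885 (E = 37*1105 = 40885)
x = 40885
-349506 - x = -349506 - 1*40885 = -349506 - 40885 = -390391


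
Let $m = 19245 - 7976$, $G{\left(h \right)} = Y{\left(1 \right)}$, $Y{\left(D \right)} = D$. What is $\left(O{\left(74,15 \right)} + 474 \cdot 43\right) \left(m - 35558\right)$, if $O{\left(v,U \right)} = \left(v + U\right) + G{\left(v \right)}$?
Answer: $-497244408$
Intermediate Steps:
$G{\left(h \right)} = 1$
$m = 11269$
$O{\left(v,U \right)} = 1 + U + v$ ($O{\left(v,U \right)} = \left(v + U\right) + 1 = \left(U + v\right) + 1 = 1 + U + v$)
$\left(O{\left(74,15 \right)} + 474 \cdot 43\right) \left(m - 35558\right) = \left(\left(1 + 15 + 74\right) + 474 \cdot 43\right) \left(11269 - 35558\right) = \left(90 + 20382\right) \left(-24289\right) = 20472 \left(-24289\right) = -497244408$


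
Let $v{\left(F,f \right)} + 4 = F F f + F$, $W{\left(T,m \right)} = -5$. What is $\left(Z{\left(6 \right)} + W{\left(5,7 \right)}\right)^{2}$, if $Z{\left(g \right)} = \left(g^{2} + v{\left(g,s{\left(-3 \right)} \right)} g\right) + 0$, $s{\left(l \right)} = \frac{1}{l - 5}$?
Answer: $256$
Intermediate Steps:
$s{\left(l \right)} = \frac{1}{-5 + l}$
$v{\left(F,f \right)} = -4 + F + f F^{2}$ ($v{\left(F,f \right)} = -4 + \left(F F f + F\right) = -4 + \left(F^{2} f + F\right) = -4 + \left(f F^{2} + F\right) = -4 + \left(F + f F^{2}\right) = -4 + F + f F^{2}$)
$Z{\left(g \right)} = g^{2} + g \left(-4 + g - \frac{g^{2}}{8}\right)$ ($Z{\left(g \right)} = \left(g^{2} + \left(-4 + g + \frac{g^{2}}{-5 - 3}\right) g\right) + 0 = \left(g^{2} + \left(-4 + g + \frac{g^{2}}{-8}\right) g\right) + 0 = \left(g^{2} + \left(-4 + g - \frac{g^{2}}{8}\right) g\right) + 0 = \left(g^{2} + g \left(-4 + g - \frac{g^{2}}{8}\right)\right) + 0 = g^{2} + g \left(-4 + g - \frac{g^{2}}{8}\right)$)
$\left(Z{\left(6 \right)} + W{\left(5,7 \right)}\right)^{2} = \left(\frac{1}{8} \cdot 6 \left(-32 - 6^{2} + 16 \cdot 6\right) - 5\right)^{2} = \left(\frac{1}{8} \cdot 6 \left(-32 - 36 + 96\right) - 5\right)^{2} = \left(\frac{1}{8} \cdot 6 \cdot 28 - 5\right)^{2} = \left(21 - 5\right)^{2} = 16^{2} = 256$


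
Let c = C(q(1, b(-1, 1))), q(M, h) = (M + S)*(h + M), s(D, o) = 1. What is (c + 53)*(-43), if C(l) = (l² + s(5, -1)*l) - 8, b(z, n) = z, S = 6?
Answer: -1935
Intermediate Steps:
q(M, h) = (6 + M)*(M + h) (q(M, h) = (M + 6)*(h + M) = (6 + M)*(M + h))
C(l) = -8 + l + l² (C(l) = (l² + 1*l) - 8 = (l² + l) - 8 = (l + l²) - 8 = -8 + l + l²)
c = -8 (c = -8 + (1² + 6*1 + 6*(-1) + 1*(-1)) + (1² + 6*1 + 6*(-1) + 1*(-1))² = -8 + (1 + 6 - 6 - 1) + (1 + 6 - 6 - 1)² = -8 + 0 + 0² = -8 + 0 + 0 = -8)
(c + 53)*(-43) = (-8 + 53)*(-43) = 45*(-43) = -1935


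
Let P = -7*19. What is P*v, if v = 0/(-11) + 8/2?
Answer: -532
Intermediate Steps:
P = -133
v = 4 (v = 0*(-1/11) + 8*(½) = 0 + 4 = 4)
P*v = -133*4 = -532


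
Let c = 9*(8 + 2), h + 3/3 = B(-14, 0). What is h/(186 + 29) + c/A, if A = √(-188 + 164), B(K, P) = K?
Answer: -3/43 - 15*I*√6/2 ≈ -0.069767 - 18.371*I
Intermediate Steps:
h = -15 (h = -1 - 14 = -15)
c = 90 (c = 9*10 = 90)
A = 2*I*√6 (A = √(-24) = 2*I*√6 ≈ 4.899*I)
h/(186 + 29) + c/A = -15/(186 + 29) + 90/((2*I*√6)) = -15/215 + 90*(-I*√6/12) = -15*1/215 - 15*I*√6/2 = -3/43 - 15*I*√6/2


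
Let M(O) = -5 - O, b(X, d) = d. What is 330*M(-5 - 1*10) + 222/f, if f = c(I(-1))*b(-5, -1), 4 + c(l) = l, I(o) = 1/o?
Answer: 16722/5 ≈ 3344.4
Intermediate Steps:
c(l) = -4 + l
f = 5 (f = (-4 + 1/(-1))*(-1) = (-4 - 1)*(-1) = -5*(-1) = 5)
330*M(-5 - 1*10) + 222/f = 330*(-5 - (-5 - 1*10)) + 222/5 = 330*(-5 - (-5 - 10)) + 222*(⅕) = 330*(-5 - 1*(-15)) + 222/5 = 330*(-5 + 15) + 222/5 = 330*10 + 222/5 = 3300 + 222/5 = 16722/5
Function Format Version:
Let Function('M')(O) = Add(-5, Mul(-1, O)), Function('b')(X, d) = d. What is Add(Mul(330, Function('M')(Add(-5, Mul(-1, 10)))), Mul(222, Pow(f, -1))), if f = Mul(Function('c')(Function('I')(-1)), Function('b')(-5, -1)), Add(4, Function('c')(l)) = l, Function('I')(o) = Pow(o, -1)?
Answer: Rational(16722, 5) ≈ 3344.4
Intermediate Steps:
Function('c')(l) = Add(-4, l)
f = 5 (f = Mul(Add(-4, Pow(-1, -1)), -1) = Mul(Add(-4, -1), -1) = Mul(-5, -1) = 5)
Add(Mul(330, Function('M')(Add(-5, Mul(-1, 10)))), Mul(222, Pow(f, -1))) = Add(Mul(330, Add(-5, Mul(-1, Add(-5, Mul(-1, 10))))), Mul(222, Pow(5, -1))) = Add(Mul(330, Add(-5, Mul(-1, Add(-5, -10)))), Mul(222, Rational(1, 5))) = Add(Mul(330, Add(-5, Mul(-1, -15))), Rational(222, 5)) = Add(Mul(330, Add(-5, 15)), Rational(222, 5)) = Add(Mul(330, 10), Rational(222, 5)) = Add(3300, Rational(222, 5)) = Rational(16722, 5)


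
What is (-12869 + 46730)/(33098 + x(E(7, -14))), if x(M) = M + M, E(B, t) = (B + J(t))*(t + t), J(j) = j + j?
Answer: 33861/34274 ≈ 0.98795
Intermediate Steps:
J(j) = 2*j
E(B, t) = 2*t*(B + 2*t) (E(B, t) = (B + 2*t)*(t + t) = (B + 2*t)*(2*t) = 2*t*(B + 2*t))
x(M) = 2*M
(-12869 + 46730)/(33098 + x(E(7, -14))) = (-12869 + 46730)/(33098 + 2*(2*(-14)*(7 + 2*(-14)))) = 33861/(33098 + 2*(2*(-14)*(7 - 28))) = 33861/(33098 + 2*(2*(-14)*(-21))) = 33861/(33098 + 2*588) = 33861/(33098 + 1176) = 33861/34274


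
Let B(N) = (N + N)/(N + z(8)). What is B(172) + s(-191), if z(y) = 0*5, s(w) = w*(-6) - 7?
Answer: 1141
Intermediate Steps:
s(w) = -7 - 6*w (s(w) = -6*w - 7 = -7 - 6*w)
z(y) = 0
B(N) = 2 (B(N) = (N + N)/(N + 0) = (2*N)/N = 2)
B(172) + s(-191) = 2 + (-7 - 6*(-191)) = 2 + (-7 + 1146) = 2 + 1139 = 1141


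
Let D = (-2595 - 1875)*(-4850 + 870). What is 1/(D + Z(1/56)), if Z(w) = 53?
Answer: 1/17790653 ≈ 5.6209e-8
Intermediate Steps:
D = 17790600 (D = -4470*(-3980) = 17790600)
1/(D + Z(1/56)) = 1/(17790600 + 53) = 1/17790653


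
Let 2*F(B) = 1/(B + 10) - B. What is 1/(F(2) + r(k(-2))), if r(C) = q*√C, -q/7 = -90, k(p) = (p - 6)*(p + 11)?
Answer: -552/16460237329 - 2177280*I*√2/16460237329 ≈ -3.3535e-8 - 0.00018707*I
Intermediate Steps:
k(p) = (-6 + p)*(11 + p)
F(B) = 1/(2*(10 + B)) - B/2 (F(B) = (1/(B + 10) - B)/2 = (1/(10 + B) - B)/2 = 1/(2*(10 + B)) - B/2)
q = 630 (q = -7*(-90) = 630)
r(C) = 630*√C
1/(F(2) + r(k(-2))) = 1/((1 - 1*2² - 10*2)/(2*(10 + 2)) + 630*√(-66 + (-2)² + 5*(-2))) = 1/((½)*(1 - 1*4 - 20)/12 + 630*√(-66 + 4 - 10)) = 1/((½)*(1/12)*(1 - 4 - 20) + 630*√(-72)) = 1/((½)*(1/12)*(-23) + 630*(6*I*√2)) = 1/(-23/24 + 3780*I*√2)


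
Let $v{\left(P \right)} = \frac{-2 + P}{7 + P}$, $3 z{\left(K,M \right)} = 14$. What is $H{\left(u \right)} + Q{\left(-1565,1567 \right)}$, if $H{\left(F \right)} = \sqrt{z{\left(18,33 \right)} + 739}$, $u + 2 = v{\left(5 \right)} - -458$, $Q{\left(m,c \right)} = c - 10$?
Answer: $1557 + \frac{\sqrt{6693}}{3} \approx 1584.3$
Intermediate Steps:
$Q{\left(m,c \right)} = -10 + c$
$z{\left(K,M \right)} = \frac{14}{3}$ ($z{\left(K,M \right)} = \frac{1}{3} \cdot 14 = \frac{14}{3}$)
$v{\left(P \right)} = \frac{-2 + P}{7 + P}$
$u = \frac{1825}{4}$ ($u = -2 + \left(\frac{-2 + 5}{7 + 5} - -458\right) = -2 + \left(\frac{1}{12} \cdot 3 + 458\right) = -2 + \left(\frac{1}{4} + 458\right) = -2 + \frac{1833}{4} = \frac{1825}{4} \approx 456.25$)
$H{\left(F \right)} = \frac{\sqrt{6693}}{3}$ ($H{\left(F \right)} = \sqrt{\frac{14}{3} + 739} = \sqrt{\frac{2231}{3}} = \frac{\sqrt{6693}}{3}$)
$H{\left(u \right)} + Q{\left(-1565,1567 \right)} = \frac{\sqrt{6693}}{3} + \left(-10 + 1567\right) = \frac{\sqrt{6693}}{3} + 1557 = 1557 + \frac{\sqrt{6693}}{3}$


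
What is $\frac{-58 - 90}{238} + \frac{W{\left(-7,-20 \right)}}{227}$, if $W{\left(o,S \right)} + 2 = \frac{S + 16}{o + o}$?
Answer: $- \frac{17002}{27013} \approx -0.6294$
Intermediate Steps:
$W{\left(o,S \right)} = -2 + \frac{16 + S}{2 o}$ ($W{\left(o,S \right)} = -2 + \frac{S + 16}{o + o} = -2 + \frac{16 + S}{2 o}$)
$\frac{-58 - 90}{238} + \frac{W{\left(-7,-20 \right)}}{227} = \frac{-58 - 90}{238} + \frac{\frac{1}{2} \frac{1}{-7} \left(16 - 20 - -28\right)}{227} = \left(-58 - 90\right) \frac{1}{238} + \frac{1}{2} \left(- \frac{1}{7}\right) \left(16 - 20 + 28\right) \frac{1}{227} = \left(-148\right) \frac{1}{238} + \frac{1}{2} \left(- \frac{1}{7}\right) 24 \cdot \frac{1}{227} = - \frac{74}{119} - \frac{12}{1589} = - \frac{17002}{27013}$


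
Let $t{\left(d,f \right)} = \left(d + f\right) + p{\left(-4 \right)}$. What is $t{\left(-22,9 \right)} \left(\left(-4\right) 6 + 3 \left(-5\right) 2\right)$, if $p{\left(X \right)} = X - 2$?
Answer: $1026$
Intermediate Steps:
$p{\left(X \right)} = -2 + X$ ($p{\left(X \right)} = X - 2 = -2 + X$)
$t{\left(d,f \right)} = -6 + d + f$ ($t{\left(d,f \right)} = \left(d + f\right) - 6 = -6 + d + f$)
$t{\left(-22,9 \right)} \left(\left(-4\right) 6 + 3 \left(-5\right) 2\right) = \left(-6 - 22 + 9\right) \left(\left(-4\right) 6 + 3 \left(-5\right) 2\right) = - 19 \left(-24 - 30\right) = \left(-19\right) \left(-54\right) = 1026$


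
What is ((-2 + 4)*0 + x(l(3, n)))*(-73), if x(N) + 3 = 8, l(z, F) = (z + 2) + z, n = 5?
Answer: -365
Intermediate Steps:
l(z, F) = 2 + 2*z (l(z, F) = (2 + z) + z = 2 + 2*z)
x(N) = 5 (x(N) = -3 + 8 = 5)
((-2 + 4)*0 + x(l(3, n)))*(-73) = ((-2 + 4)*0 + 5)*(-73) = (2*0 + 5)*(-73) = (0 + 5)*(-73) = 5*(-73) = -365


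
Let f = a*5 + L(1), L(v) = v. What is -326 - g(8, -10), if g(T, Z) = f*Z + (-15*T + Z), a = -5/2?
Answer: -311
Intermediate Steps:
a = -5/2 (a = -5*1/2 = -5/2 ≈ -2.5000)
f = -23/2 (f = -5/2*5 + 1 = -25/2 + 1 = -23/2 ≈ -11.500)
g(T, Z) = -15*T - 21*Z/2 (g(T, Z) = -23*Z/2 + (-15*T + Z) = -23*Z/2 + (Z - 15*T) = -15*T - 21*Z/2)
-326 - g(8, -10) = -326 - (-15*8 - 21/2*(-10)) = -326 - (-120 + 105) = -326 - 1*(-15) = -326 + 15 = -311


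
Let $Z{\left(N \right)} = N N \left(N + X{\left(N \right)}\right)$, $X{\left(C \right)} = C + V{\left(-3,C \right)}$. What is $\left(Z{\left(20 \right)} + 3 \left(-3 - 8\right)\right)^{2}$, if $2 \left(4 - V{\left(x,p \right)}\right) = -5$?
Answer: $344733489$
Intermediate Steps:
$V{\left(x,p \right)} = \frac{13}{2}$ ($V{\left(x,p \right)} = 4 - - \frac{5}{2} = 4 + \frac{5}{2} = \frac{13}{2}$)
$X{\left(C \right)} = \frac{13}{2} + C$ ($X{\left(C \right)} = C + \frac{13}{2} = \frac{13}{2} + C$)
$Z{\left(N \right)} = N^{2} \left(\frac{13}{2} + 2 N\right)$ ($Z{\left(N \right)} = N N \left(N + \left(\frac{13}{2} + N\right)\right) = N^{2} \left(\frac{13}{2} + 2 N\right)$)
$\left(Z{\left(20 \right)} + 3 \left(-3 - 8\right)\right)^{2} = \left(\frac{20^{2} \left(13 + 4 \cdot 20\right)}{2} + 3 \left(-3 - 8\right)\right)^{2} = \left(\frac{1}{2} \cdot 400 \left(13 + 80\right) + 3 \left(-11\right)\right)^{2} = \left(\frac{1}{2} \cdot 400 \cdot 93 - 33\right)^{2} = \left(18600 - 33\right)^{2} = 18567^{2} = 344733489$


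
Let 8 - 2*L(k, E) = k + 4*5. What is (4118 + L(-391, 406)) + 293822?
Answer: 596259/2 ≈ 2.9813e+5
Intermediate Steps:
L(k, E) = -6 - k/2 (L(k, E) = 4 - (k + 4*5)/2 = 4 - (k + 20)/2 = 4 - (20 + k)/2 = 4 + (-10 - k/2) = -6 - k/2)
(4118 + L(-391, 406)) + 293822 = (4118 + (-6 - ½*(-391))) + 293822 = (4118 + (-6 + 391/2)) + 293822 = (4118 + 379/2) + 293822 = 8615/2 + 293822 = 596259/2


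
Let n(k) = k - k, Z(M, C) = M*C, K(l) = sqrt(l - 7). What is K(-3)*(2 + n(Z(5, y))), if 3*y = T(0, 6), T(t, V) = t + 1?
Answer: 2*I*sqrt(10) ≈ 6.3246*I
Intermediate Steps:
T(t, V) = 1 + t
K(l) = sqrt(-7 + l)
y = 1/3 (y = (1 + 0)/3 = (1/3)*1 = 1/3 ≈ 0.33333)
Z(M, C) = C*M
n(k) = 0
K(-3)*(2 + n(Z(5, y))) = sqrt(-7 - 3)*(2 + 0) = sqrt(-10)*2 = (I*sqrt(10))*2 = 2*I*sqrt(10)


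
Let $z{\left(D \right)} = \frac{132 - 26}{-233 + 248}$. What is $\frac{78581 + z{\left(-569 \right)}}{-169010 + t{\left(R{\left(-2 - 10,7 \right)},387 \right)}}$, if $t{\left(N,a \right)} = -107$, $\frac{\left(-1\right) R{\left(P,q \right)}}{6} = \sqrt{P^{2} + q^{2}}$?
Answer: $- \frac{1178821}{2536755} \approx -0.4647$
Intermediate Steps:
$z{\left(D \right)} = \frac{106}{15}$
$R{\left(P,q \right)} = - 6 \sqrt{P^{2} + q^{2}}$
$\frac{78581 + z{\left(-569 \right)}}{-169010 + t{\left(R{\left(-2 - 10,7 \right)},387 \right)}} = \frac{78581 + \frac{106}{15}}{-169010 - 107} = \frac{1178821}{15 \left(-169117\right)} = \frac{1178821}{15} \left(- \frac{1}{169117}\right) = - \frac{1178821}{2536755}$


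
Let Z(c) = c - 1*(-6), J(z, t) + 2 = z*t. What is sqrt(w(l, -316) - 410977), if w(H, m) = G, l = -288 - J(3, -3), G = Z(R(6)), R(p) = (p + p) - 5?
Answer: 2*I*sqrt(102741) ≈ 641.06*I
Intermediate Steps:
R(p) = -5 + 2*p (R(p) = 2*p - 5 = -5 + 2*p)
J(z, t) = -2 + t*z (J(z, t) = -2 + z*t = -2 + t*z)
Z(c) = 6 + c (Z(c) = c + 6 = 6 + c)
G = 13 (G = 6 + (-5 + 2*6) = 6 + (-5 + 12) = 6 + 7 = 13)
l = -277 (l = -288 - (-2 - 3*3) = -288 - (-2 - 9) = -288 - 1*(-11) = -288 + 11 = -277)
w(H, m) = 13
sqrt(w(l, -316) - 410977) = sqrt(13 - 410977) = sqrt(-410964) = 2*I*sqrt(102741)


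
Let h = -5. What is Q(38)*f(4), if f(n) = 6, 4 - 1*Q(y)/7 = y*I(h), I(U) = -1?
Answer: 1764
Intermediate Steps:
Q(y) = 28 + 7*y (Q(y) = 28 - 7*y*(-1) = 28 - (-7)*y = 28 + 7*y)
Q(38)*f(4) = (28 + 7*38)*6 = (28 + 266)*6 = 294*6 = 1764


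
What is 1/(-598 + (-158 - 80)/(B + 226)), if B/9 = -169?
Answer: -185/110596 ≈ -0.0016728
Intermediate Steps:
B = -1521 (B = 9*(-169) = -1521)
1/(-598 + (-158 - 80)/(B + 226)) = 1/(-598 + (-158 - 80)/(-1521 + 226)) = 1/(-598 - 238/(-1295)) = 1/(-598 - 238*(-1/1295)) = 1/(-598 + 34/185) = 1/(-110596/185) = -185/110596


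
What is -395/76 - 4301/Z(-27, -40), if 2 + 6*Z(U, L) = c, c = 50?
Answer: -82509/152 ≈ -542.82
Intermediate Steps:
Z(U, L) = 8 (Z(U, L) = -1/3 + (1/6)*50 = -1/3 + 25/3 = 8)
-395/76 - 4301/Z(-27, -40) = -395/76 - 4301/8 = -82509/152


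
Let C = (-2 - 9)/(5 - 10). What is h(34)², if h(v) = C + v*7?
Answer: 1442401/25 ≈ 57696.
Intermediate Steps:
C = 11/5 (C = -11/(-5) = -11*(-⅕) = 11/5 ≈ 2.2000)
h(v) = 11/5 + 7*v (h(v) = 11/5 + v*7 = 11/5 + 7*v)
h(34)² = (11/5 + 7*34)² = (11/5 + 238)² = (1201/5)² = 1442401/25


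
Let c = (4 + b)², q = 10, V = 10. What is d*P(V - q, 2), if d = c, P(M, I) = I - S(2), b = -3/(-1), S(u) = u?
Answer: 0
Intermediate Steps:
b = 3 (b = -3*(-1) = 3)
P(M, I) = -2 + I (P(M, I) = I - 1*2 = I - 2 = -2 + I)
c = 49 (c = (4 + 3)² = 7² = 49)
d = 49
d*P(V - q, 2) = 49*(-2 + 2) = 49*0 = 0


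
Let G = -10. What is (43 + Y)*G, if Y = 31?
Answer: -740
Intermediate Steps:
(43 + Y)*G = (43 + 31)*(-10) = 74*(-10) = -740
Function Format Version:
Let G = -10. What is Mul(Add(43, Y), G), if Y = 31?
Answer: -740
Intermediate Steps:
Mul(Add(43, Y), G) = Mul(Add(43, 31), -10) = Mul(74, -10) = -740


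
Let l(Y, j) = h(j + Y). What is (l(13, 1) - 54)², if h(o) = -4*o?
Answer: 12100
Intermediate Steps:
l(Y, j) = -4*Y - 4*j (l(Y, j) = -4*(j + Y) = -4*(Y + j) = -4*Y - 4*j)
(l(13, 1) - 54)² = ((-4*13 - 4*1) - 54)² = ((-52 - 4) - 54)² = (-56 - 54)² = (-110)² = 12100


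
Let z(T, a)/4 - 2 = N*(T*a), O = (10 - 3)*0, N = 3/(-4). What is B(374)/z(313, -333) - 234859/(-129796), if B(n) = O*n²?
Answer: 234859/129796 ≈ 1.8094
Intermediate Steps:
N = -¾ (N = 3*(-¼) = -¾ ≈ -0.75000)
O = 0 (O = 7*0 = 0)
B(n) = 0 (B(n) = 0*n² = 0)
z(T, a) = 8 - 3*T*a (z(T, a) = 8 + 4*(-3*T*a/4) = 8 - 3*T*a)
B(374)/z(313, -333) - 234859/(-129796) = 0/(8 - 3*313*(-333)) - 234859/(-129796) = 0/(8 + 312687) - 234859*(-1/129796) = 0/312695 + 234859/129796 = 0*(1/312695) + 234859/129796 = 0 + 234859/129796 = 234859/129796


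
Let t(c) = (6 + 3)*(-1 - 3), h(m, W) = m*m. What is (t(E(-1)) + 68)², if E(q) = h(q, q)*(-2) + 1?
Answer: 1024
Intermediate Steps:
h(m, W) = m²
E(q) = 1 - 2*q² (E(q) = q²*(-2) + 1 = -2*q² + 1 = 1 - 2*q²)
t(c) = -36 (t(c) = 9*(-4) = -36)
(t(E(-1)) + 68)² = (-36 + 68)² = 32² = 1024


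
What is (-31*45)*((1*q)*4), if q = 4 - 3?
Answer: -5580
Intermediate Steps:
q = 1
(-31*45)*((1*q)*4) = (-31*45)*((1*1)*4) = -1395*4 = -5580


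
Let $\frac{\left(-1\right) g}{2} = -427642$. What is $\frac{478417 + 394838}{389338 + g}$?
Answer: $\frac{291085}{414874} \approx 0.70162$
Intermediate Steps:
$g = 855284$ ($g = \left(-2\right) \left(-427642\right) = 855284$)
$\frac{478417 + 394838}{389338 + g} = \frac{478417 + 394838}{389338 + 855284} = \frac{873255}{1244622} = 873255 \cdot \frac{1}{1244622} = \frac{291085}{414874}$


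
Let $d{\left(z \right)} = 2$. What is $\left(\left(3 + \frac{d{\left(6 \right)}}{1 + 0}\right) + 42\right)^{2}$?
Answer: $2209$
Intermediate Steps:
$\left(\left(3 + \frac{d{\left(6 \right)}}{1 + 0}\right) + 42\right)^{2} = \left(\left(3 + \frac{2}{1 + 0}\right) + 42\right)^{2} = \left(\left(3 + \frac{2}{1}\right) + 42\right)^{2} = \left(\left(3 + 2 \cdot 1\right) + 42\right)^{2} = \left(\left(3 + 2\right) + 42\right)^{2} = \left(5 + 42\right)^{2} = 47^{2} = 2209$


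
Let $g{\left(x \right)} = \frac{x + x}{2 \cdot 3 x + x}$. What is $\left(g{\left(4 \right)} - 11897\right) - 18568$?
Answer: $- \frac{213253}{7} \approx -30465.0$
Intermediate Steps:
$g{\left(x \right)} = \frac{2}{7}$ ($g{\left(x \right)} = \frac{2 x}{6 x + x} = \frac{2 x}{7 x} = 2 x \frac{1}{7 x} = \frac{2}{7}$)
$\left(g{\left(4 \right)} - 11897\right) - 18568 = \left(\frac{2}{7} - 11897\right) - 18568 = - \frac{83277}{7} - 18568 = - \frac{213253}{7}$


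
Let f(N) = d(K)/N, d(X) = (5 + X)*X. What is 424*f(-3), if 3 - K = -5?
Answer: -44096/3 ≈ -14699.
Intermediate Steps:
K = 8 (K = 3 - 1*(-5) = 3 + 5 = 8)
d(X) = X*(5 + X)
f(N) = 104/N (f(N) = (8*(5 + 8))/N = (8*13)/N = 104/N)
424*f(-3) = 424*(104/(-3)) = 424*(104*(-⅓)) = 424*(-104/3) = -44096/3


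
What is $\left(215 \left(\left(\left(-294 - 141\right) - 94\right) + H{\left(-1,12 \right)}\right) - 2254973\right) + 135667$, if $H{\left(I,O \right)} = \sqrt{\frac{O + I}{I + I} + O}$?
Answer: $-2233041 + \frac{215 \sqrt{26}}{2} \approx -2.2325 \cdot 10^{6}$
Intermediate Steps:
$H{\left(I,O \right)} = \sqrt{O + \frac{I + O}{2 I}}$ ($H{\left(I,O \right)} = \sqrt{\frac{I + O}{2 I} + O} = \sqrt{O + \frac{I + O}{2 I}}$)
$\left(215 \left(\left(\left(-294 - 141\right) - 94\right) + H{\left(-1,12 \right)}\right) - 2254973\right) + 135667 = \left(215 \left(\left(\left(-294 - 141\right) - 94\right) + \frac{\sqrt{2 + 4 \cdot 12 + 2 \cdot 12 \frac{1}{-1}}}{2}\right) - 2254973\right) + 135667 = \left(215 \left(\left(-435 - 94\right) + \frac{\sqrt{2 + 48 + 2 \cdot 12 \left(-1\right)}}{2}\right) - 2254973\right) + 135667 = \left(215 \left(-529 + \frac{\sqrt{2 + 48 - 24}}{2}\right) - 2254973\right) + 135667 = \left(215 \left(-529 + \frac{\sqrt{26}}{2}\right) - 2254973\right) + 135667 = \left(\left(-113735 + \frac{215 \sqrt{26}}{2}\right) - 2254973\right) + 135667 = \left(-2368708 + \frac{215 \sqrt{26}}{2}\right) + 135667 = -2233041 + \frac{215 \sqrt{26}}{2}$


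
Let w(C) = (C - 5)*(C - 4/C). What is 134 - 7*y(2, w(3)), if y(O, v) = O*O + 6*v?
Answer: 246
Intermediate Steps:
w(C) = (-5 + C)*(C - 4/C)
y(O, v) = O² + 6*v
134 - 7*y(2, w(3)) = 134 - 7*(2² + 6*(-4 + 3² - 5*3 + 20/3)) = 134 - 7*(4 + 6*(-4 + 9 - 15 + 20*(⅓))) = 134 - 7*(4 + 6*(-4 + 9 - 15 + 20/3)) = 134 - 7*(4 + 6*(-10/3)) = 134 - 7*(4 - 20) = 134 - 7*(-16) = 134 + 112 = 246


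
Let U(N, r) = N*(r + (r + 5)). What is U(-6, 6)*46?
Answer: -4692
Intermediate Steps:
U(N, r) = N*(5 + 2*r) (U(N, r) = N*(r + (5 + r)) = N*(5 + 2*r))
U(-6, 6)*46 = -6*(5 + 2*6)*46 = -6*(5 + 12)*46 = -6*17*46 = -102*46 = -4692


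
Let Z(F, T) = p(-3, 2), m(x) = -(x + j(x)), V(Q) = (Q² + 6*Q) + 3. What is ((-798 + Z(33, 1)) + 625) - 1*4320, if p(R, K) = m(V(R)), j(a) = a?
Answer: -4481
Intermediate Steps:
V(Q) = 3 + Q² + 6*Q
m(x) = -2*x (m(x) = -(x + x) = -2*x)
p(R, K) = -6 - 12*R - 2*R² (p(R, K) = -2*(3 + R² + 6*R) = -6 - 12*R - 2*R²)
Z(F, T) = 12 (Z(F, T) = -6 - 12*(-3) - 2*(-3)² = -6 + 36 - 2*9 = -6 + 36 - 18 = 12)
((-798 + Z(33, 1)) + 625) - 1*4320 = ((-798 + 12) + 625) - 1*4320 = (-786 + 625) - 4320 = -161 - 4320 = -4481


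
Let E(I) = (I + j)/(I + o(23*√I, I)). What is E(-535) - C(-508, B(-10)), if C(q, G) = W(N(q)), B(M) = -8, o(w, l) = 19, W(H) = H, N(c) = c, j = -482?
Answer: 87715/172 ≈ 509.97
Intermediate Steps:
C(q, G) = q
E(I) = (-482 + I)/(19 + I) (E(I) = (I - 482)/(I + 19) = (-482 + I)/(19 + I))
E(-535) - C(-508, B(-10)) = (-482 - 535)/(19 - 535) - 1*(-508) = -1017/(-516) + 508 = -1/516*(-1017) + 508 = 339/172 + 508 = 87715/172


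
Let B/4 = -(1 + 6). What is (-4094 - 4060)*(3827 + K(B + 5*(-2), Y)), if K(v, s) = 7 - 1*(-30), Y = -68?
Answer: -31507056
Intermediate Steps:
B = -28 (B = 4*(-(1 + 6)) = 4*(-1*7) = 4*(-7) = -28)
K(v, s) = 37 (K(v, s) = 7 + 30 = 37)
(-4094 - 4060)*(3827 + K(B + 5*(-2), Y)) = (-4094 - 4060)*(3827 + 37) = -8154*3864 = -31507056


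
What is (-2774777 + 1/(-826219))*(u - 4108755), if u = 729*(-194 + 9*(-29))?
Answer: 10180057901113333800/826219 ≈ 1.2321e+13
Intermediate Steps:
u = -331695 (u = 729*(-194 - 261) = 729*(-455) = -331695)
(-2774777 + 1/(-826219))*(u - 4108755) = (-2774777 + 1/(-826219))*(-331695 - 4108755) = (-2774777 - 1/826219)*(-4440450) = -2292573478164/826219*(-4440450) = 10180057901113333800/826219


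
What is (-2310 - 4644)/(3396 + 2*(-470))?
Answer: -3477/1228 ≈ -2.8314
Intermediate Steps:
(-2310 - 4644)/(3396 + 2*(-470)) = -6954/(3396 - 940) = -6954/2456 = -6954*1/2456 = -3477/1228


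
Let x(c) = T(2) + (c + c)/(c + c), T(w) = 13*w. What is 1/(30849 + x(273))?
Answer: 1/30876 ≈ 3.2388e-5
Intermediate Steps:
x(c) = 27 (x(c) = 13*2 + (c + c)/(c + c) = 26 + (2*c)/((2*c)) = 26 + (2*c)*(1/(2*c)) = 26 + 1 = 27)
1/(30849 + x(273)) = 1/(30849 + 27) = 1/30876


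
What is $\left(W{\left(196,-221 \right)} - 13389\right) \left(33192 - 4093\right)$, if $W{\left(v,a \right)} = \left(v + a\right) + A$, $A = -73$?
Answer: $-392458213$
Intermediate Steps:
$W{\left(v,a \right)} = -73 + a + v$ ($W{\left(v,a \right)} = \left(v + a\right) - 73 = \left(a + v\right) - 73 = -73 + a + v$)
$\left(W{\left(196,-221 \right)} - 13389\right) \left(33192 - 4093\right) = \left(\left(-73 - 221 + 196\right) - 13389\right) \left(33192 - 4093\right) = \left(-98 - 13389\right) 29099 = \left(-13487\right) 29099 = -392458213$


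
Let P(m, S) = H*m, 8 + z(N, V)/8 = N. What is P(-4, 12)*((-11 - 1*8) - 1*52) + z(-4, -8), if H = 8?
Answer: 2176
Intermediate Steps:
z(N, V) = -64 + 8*N
P(m, S) = 8*m
P(-4, 12)*((-11 - 1*8) - 1*52) + z(-4, -8) = (8*(-4))*((-11 - 1*8) - 1*52) + (-64 + 8*(-4)) = -32*((-11 - 8) - 52) + (-64 - 32) = -32*(-19 - 52) - 96 = -32*(-71) - 96 = 2272 - 96 = 2176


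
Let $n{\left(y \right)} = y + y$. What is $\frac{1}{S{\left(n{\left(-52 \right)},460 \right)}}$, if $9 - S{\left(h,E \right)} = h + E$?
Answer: $- \frac{1}{347} \approx -0.0028818$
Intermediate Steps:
$n{\left(y \right)} = 2 y$
$S{\left(h,E \right)} = 9 - E - h$ ($S{\left(h,E \right)} = 9 - \left(h + E\right) = 9 - \left(E + h\right) = 9 - E - h$)
$\frac{1}{S{\left(n{\left(-52 \right)},460 \right)}} = \frac{1}{9 - 460 - 2 \left(-52\right)} = \frac{1}{9 - 460 - -104} = \frac{1}{9 - 460 + 104} = \frac{1}{-347} = - \frac{1}{347}$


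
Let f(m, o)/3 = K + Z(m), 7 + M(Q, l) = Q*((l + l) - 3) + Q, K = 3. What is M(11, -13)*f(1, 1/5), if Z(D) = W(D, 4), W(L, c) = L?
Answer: -3780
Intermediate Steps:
Z(D) = D
M(Q, l) = -7 + Q + Q*(-3 + 2*l) (M(Q, l) = -7 + (Q*((l + l) - 3) + Q) = -7 + (Q*(2*l - 3) + Q) = -7 + (Q*(-3 + 2*l) + Q) = -7 + (Q + Q*(-3 + 2*l)) = -7 + Q + Q*(-3 + 2*l))
f(m, o) = 9 + 3*m (f(m, o) = 3*(3 + m) = 9 + 3*m)
M(11, -13)*f(1, 1/5) = (-7 - 2*11 + 2*11*(-13))*(9 + 3*1) = (-7 - 22 - 286)*(9 + 3) = -315*12 = -3780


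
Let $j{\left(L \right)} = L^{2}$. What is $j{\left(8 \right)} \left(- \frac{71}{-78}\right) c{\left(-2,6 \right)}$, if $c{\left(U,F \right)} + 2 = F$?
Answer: $\frac{9088}{39} \approx 233.03$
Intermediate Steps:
$c{\left(U,F \right)} = -2 + F$
$j{\left(8 \right)} \left(- \frac{71}{-78}\right) c{\left(-2,6 \right)} = 8^{2} \left(- \frac{71}{-78}\right) \left(-2 + 6\right) = 64 \left(\left(-71\right) \left(- \frac{1}{78}\right)\right) 4 = 64 \cdot \frac{71}{78} \cdot 4 = \frac{2272}{39} \cdot 4 = \frac{9088}{39}$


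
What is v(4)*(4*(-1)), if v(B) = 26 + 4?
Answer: -120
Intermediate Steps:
v(B) = 30
v(4)*(4*(-1)) = 30*(4*(-1)) = 30*(-4) = -120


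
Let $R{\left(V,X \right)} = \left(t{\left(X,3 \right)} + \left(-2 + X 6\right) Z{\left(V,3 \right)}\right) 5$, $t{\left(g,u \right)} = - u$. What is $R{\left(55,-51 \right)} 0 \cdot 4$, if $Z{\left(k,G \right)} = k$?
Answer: $0$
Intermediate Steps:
$R{\left(V,X \right)} = -15 + 5 V \left(-2 + 6 X\right)$ ($R{\left(V,X \right)} = \left(\left(-1\right) 3 + \left(-2 + X 6\right) V\right) 5 = \left(-3 + \left(-2 + 6 X\right) V\right) 5 = \left(-3 + V \left(-2 + 6 X\right)\right) 5 = -15 + 5 V \left(-2 + 6 X\right)$)
$R{\left(55,-51 \right)} 0 \cdot 4 = \left(-15 - 550 + 30 \cdot 55 \left(-51\right)\right) 0 \cdot 4 = \left(-15 - 550 - 84150\right) 0 = \left(-84715\right) 0 = 0$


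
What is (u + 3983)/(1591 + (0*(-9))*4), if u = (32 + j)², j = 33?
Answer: 8208/1591 ≈ 5.1590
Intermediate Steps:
u = 4225 (u = (32 + 33)² = 65² = 4225)
(u + 3983)/(1591 + (0*(-9))*4) = (4225 + 3983)/(1591 + (0*(-9))*4) = 8208/(1591 + 0*4) = 8208/(1591 + 0) = 8208/1591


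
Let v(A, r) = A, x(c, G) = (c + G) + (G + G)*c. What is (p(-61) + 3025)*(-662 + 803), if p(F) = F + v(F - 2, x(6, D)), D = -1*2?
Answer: 409041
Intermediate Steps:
D = -2
x(c, G) = G + c + 2*G*c (x(c, G) = (G + c) + (2*G)*c = (G + c) + 2*G*c = G + c + 2*G*c)
p(F) = -2 + 2*F (p(F) = F + (F - 2) = F + (-2 + F) = -2 + 2*F)
(p(-61) + 3025)*(-662 + 803) = ((-2 + 2*(-61)) + 3025)*(-662 + 803) = ((-2 - 122) + 3025)*141 = (-124 + 3025)*141 = 2901*141 = 409041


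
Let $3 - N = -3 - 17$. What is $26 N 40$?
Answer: $23920$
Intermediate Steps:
$N = 23$ ($N = 3 - \left(-3 - 17\right) = 3 - -20 = 3 + 20 = 23$)
$26 N 40 = 26 \cdot 23 \cdot 40 = 598 \cdot 40 = 23920$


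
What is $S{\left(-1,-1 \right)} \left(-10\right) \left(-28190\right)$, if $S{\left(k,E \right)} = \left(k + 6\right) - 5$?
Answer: $0$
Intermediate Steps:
$S{\left(k,E \right)} = 1 + k$ ($S{\left(k,E \right)} = \left(6 + k\right) - 5 = 1 + k$)
$S{\left(-1,-1 \right)} \left(-10\right) \left(-28190\right) = \left(1 - 1\right) \left(-10\right) \left(-28190\right) = 0 \left(-10\right) \left(-28190\right) = 0 \left(-28190\right) = 0$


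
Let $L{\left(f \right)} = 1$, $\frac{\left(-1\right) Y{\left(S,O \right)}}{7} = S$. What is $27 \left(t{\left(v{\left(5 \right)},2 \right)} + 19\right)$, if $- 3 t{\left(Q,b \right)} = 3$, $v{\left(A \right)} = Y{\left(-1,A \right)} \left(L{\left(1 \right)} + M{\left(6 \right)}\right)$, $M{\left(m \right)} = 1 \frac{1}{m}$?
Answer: $486$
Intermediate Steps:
$Y{\left(S,O \right)} = - 7 S$
$M{\left(m \right)} = \frac{1}{m}$
$v{\left(A \right)} = \frac{49}{6}$ ($v{\left(A \right)} = \left(-7\right) \left(-1\right) \left(1 + \frac{1}{6}\right) = 7 \left(1 + \frac{1}{6}\right) = 7 \cdot \frac{7}{6} = \frac{49}{6}$)
$t{\left(Q,b \right)} = -1$ ($t{\left(Q,b \right)} = \left(- \frac{1}{3}\right) 3 = -1$)
$27 \left(t{\left(v{\left(5 \right)},2 \right)} + 19\right) = 27 \left(-1 + 19\right) = 27 \cdot 18 = 486$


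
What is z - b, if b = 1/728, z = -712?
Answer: -518337/728 ≈ -712.00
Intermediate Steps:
b = 1/728 ≈ 0.0013736
z - b = -712 - 1*1/728 = -712 - 1/728 = -518337/728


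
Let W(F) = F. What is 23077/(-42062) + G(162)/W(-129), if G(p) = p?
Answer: -3263659/1808666 ≈ -1.8045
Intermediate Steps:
23077/(-42062) + G(162)/W(-129) = 23077/(-42062) + 162/(-129) = 23077*(-1/42062) + 162*(-1/129) = -23077/42062 - 54/43 = -3263659/1808666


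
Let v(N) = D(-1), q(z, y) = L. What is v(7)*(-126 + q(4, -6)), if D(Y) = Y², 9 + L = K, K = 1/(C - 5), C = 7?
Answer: -269/2 ≈ -134.50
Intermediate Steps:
K = ½ (K = 1/(7 - 5) = 1/2 = ½ ≈ 0.50000)
L = -17/2 (L = -9 + ½ = -17/2 ≈ -8.5000)
q(z, y) = -17/2
v(N) = 1 (v(N) = (-1)² = 1)
v(7)*(-126 + q(4, -6)) = 1*(-126 - 17/2) = 1*(-269/2) = -269/2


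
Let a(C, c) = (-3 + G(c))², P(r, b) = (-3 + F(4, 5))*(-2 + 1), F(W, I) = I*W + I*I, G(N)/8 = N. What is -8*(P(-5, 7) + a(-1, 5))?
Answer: -10616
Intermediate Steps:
G(N) = 8*N
F(W, I) = I² + I*W (F(W, I) = I*W + I² = I² + I*W)
P(r, b) = -42 (P(r, b) = (-3 + 5*(5 + 4))*(-2 + 1) = (-3 + 5*9)*(-1) = (-3 + 45)*(-1) = 42*(-1) = -42)
a(C, c) = (-3 + 8*c)²
-8*(P(-5, 7) + a(-1, 5)) = -8*(-42 + (-3 + 8*5)²) = -8*(-42 + (-3 + 40)²) = -8*(-42 + 37²) = -8*(-42 + 1369) = -8*1327 = -10616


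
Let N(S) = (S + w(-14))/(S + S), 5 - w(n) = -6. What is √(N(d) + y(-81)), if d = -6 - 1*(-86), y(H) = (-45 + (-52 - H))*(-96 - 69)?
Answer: √4224910/40 ≈ 51.386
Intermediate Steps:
w(n) = 11 (w(n) = 5 - 1*(-6) = 5 + 6 = 11)
y(H) = 16005 + 165*H (y(H) = (-97 - H)*(-165) = 16005 + 165*H)
d = 80 (d = -6 + 86 = 80)
N(S) = (11 + S)/(2*S) (N(S) = (S + 11)/(S + S) = (11 + S)/((2*S)) = (11 + S)*(1/(2*S)) = (11 + S)/(2*S))
√(N(d) + y(-81)) = √((½)*(11 + 80)/80 + (16005 + 165*(-81))) = √((½)*(1/80)*91 + (16005 - 13365)) = √(91/160 + 2640) = √(422491/160) = √4224910/40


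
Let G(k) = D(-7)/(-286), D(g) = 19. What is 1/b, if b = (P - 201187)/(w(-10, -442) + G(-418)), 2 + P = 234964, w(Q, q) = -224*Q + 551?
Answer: 798207/9659650 ≈ 0.082633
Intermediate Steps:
G(k) = -19/286 (G(k) = 19/(-286) = 19*(-1/286) = -19/286)
w(Q, q) = 551 - 224*Q
P = 234962 (P = -2 + 234964 = 234962)
b = 9659650/798207 (b = (234962 - 201187)/((551 - 224*(-10)) - 19/286) = 33775/((551 + 2240) - 19/286) = 33775/(2791 - 19/286) = 33775/(798207/286) = 33775*(286/798207) = 9659650/798207 ≈ 12.102)
1/b = 1/(9659650/798207) = 798207/9659650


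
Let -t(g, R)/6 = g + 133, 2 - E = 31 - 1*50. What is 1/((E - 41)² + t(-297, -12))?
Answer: 1/1384 ≈ 0.00072254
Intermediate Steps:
E = 21 (E = 2 - (31 - 1*50) = 2 - (31 - 50) = 2 - 1*(-19) = 2 + 19 = 21)
t(g, R) = -798 - 6*g (t(g, R) = -6*(g + 133) = -6*(133 + g) = -798 - 6*g)
1/((E - 41)² + t(-297, -12)) = 1/((21 - 41)² + (-798 - 6*(-297))) = 1/((-20)² + (-798 + 1782)) = 1/(400 + 984) = 1/1384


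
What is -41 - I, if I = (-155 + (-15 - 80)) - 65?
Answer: 274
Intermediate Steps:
I = -315 (I = (-155 - 95) - 65 = -250 - 65 = -315)
-41 - I = -41 - 1*(-315) = -41 + 315 = 274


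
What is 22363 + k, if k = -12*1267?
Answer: 7159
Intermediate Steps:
k = -15204
22363 + k = 22363 - 15204 = 7159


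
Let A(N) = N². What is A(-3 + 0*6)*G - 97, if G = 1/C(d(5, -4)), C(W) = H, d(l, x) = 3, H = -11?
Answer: -1076/11 ≈ -97.818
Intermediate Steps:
C(W) = -11
G = -1/11 (G = 1/(-11) = -1/11 ≈ -0.090909)
A(-3 + 0*6)*G - 97 = (-3 + 0*6)²*(-1/11) - 97 = (-3 + 0)²*(-1/11) - 97 = (-3)²*(-1/11) - 97 = 9*(-1/11) - 97 = -9/11 - 97 = -1076/11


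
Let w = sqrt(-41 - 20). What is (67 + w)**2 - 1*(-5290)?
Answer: 9718 + 134*I*sqrt(61) ≈ 9718.0 + 1046.6*I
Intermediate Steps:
w = I*sqrt(61) (w = sqrt(-61) = I*sqrt(61) ≈ 7.8102*I)
(67 + w)**2 - 1*(-5290) = (67 + I*sqrt(61))**2 - 1*(-5290) = (67 + I*sqrt(61))**2 + 5290 = 5290 + (67 + I*sqrt(61))**2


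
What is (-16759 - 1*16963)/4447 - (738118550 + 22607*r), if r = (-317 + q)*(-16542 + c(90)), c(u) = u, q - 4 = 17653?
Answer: 28676632446571148/4447 ≈ 6.4485e+12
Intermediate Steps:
q = 17657 (q = 4 + 17653 = 17657)
r = -285277680 (r = (-317 + 17657)*(-16542 + 90) = 17340*(-16452) = -285277680)
(-16759 - 1*16963)/4447 - (738118550 + 22607*r) = (-16759 - 1*16963)/4447 - 22607/(1/(-285277680 + 32650)) = (-16759 - 16963)*(1/4447) - 22607/(1/(-285245030)) = -33722*1/4447 - 22607/(-1/285245030) = -33722/4447 - 22607*(-285245030) = -33722/4447 + 6448534393210 = 28676632446571148/4447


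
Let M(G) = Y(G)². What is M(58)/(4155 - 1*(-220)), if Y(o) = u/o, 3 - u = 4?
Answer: 1/14717500 ≈ 6.7946e-8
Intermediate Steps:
u = -1 (u = 3 - 1*4 = 3 - 4 = -1)
Y(o) = -1/o
M(G) = G⁻² (M(G) = (-1/G)² = G⁻²)
M(58)/(4155 - 1*(-220)) = 1/(58²*(4155 - 1*(-220))) = 1/(3364*(4155 + 220)) = (1/3364)/4375 = (1/3364)*(1/4375) = 1/14717500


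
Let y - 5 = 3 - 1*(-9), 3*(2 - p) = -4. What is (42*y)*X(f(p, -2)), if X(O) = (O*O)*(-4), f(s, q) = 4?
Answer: -45696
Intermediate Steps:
p = 10/3 (p = 2 - ⅓*(-4) = 2 + 4/3 = 10/3 ≈ 3.3333)
y = 17 (y = 5 + (3 - 1*(-9)) = 5 + (3 + 9) = 5 + 12 = 17)
X(O) = -4*O² (X(O) = O²*(-4) = -4*O²)
(42*y)*X(f(p, -2)) = (42*17)*(-4*4²) = 714*(-4*16) = 714*(-64) = -45696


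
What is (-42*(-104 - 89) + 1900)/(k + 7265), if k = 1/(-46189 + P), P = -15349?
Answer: 615749228/447073569 ≈ 1.3773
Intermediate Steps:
k = -1/61538 (k = 1/(-46189 - 15349) = 1/(-61538) = -1/61538 ≈ -1.6250e-5)
(-42*(-104 - 89) + 1900)/(k + 7265) = (-42*(-104 - 89) + 1900)/(-1/61538 + 7265) = (-42*(-193) + 1900)/(447073569/61538) = (8106 + 1900)*(61538/447073569) = 10006*(61538/447073569) = 615749228/447073569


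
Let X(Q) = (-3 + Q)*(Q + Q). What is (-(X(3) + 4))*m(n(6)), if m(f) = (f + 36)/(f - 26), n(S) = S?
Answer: 42/5 ≈ 8.4000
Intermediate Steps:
X(Q) = 2*Q*(-3 + Q) (X(Q) = (-3 + Q)*(2*Q) = 2*Q*(-3 + Q))
m(f) = (36 + f)/(-26 + f)
(-(X(3) + 4))*m(n(6)) = (-(2*3*(-3 + 3) + 4))*((36 + 6)/(-26 + 6)) = (-(2*3*0 + 4))*(42/(-20)) = (-(0 + 4))*(-1/20*42) = -1*4*(-21/10) = -4*(-21/10) = 42/5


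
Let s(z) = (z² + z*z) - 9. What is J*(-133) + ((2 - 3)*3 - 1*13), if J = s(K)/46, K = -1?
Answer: 195/46 ≈ 4.2391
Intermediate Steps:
s(z) = -9 + 2*z² (s(z) = (z² + z²) - 9 = 2*z² - 9 = -9 + 2*z²)
J = -7/46 (J = (-9 + 2*(-1)²)/46 = (-9 + 2*1)*(1/46) = (-9 + 2)*(1/46) = -7*1/46 = -7/46 ≈ -0.15217)
J*(-133) + ((2 - 3)*3 - 1*13) = -7/46*(-133) + ((2 - 3)*3 - 1*13) = 931/46 + (-1*3 - 13) = 931/46 + (-3 - 13) = 931/46 - 16 = 195/46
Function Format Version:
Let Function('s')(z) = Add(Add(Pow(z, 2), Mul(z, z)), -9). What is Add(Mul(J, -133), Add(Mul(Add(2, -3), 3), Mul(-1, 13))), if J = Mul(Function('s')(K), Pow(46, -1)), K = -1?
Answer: Rational(195, 46) ≈ 4.2391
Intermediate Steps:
Function('s')(z) = Add(-9, Mul(2, Pow(z, 2))) (Function('s')(z) = Add(Add(Pow(z, 2), Pow(z, 2)), -9) = Add(Mul(2, Pow(z, 2)), -9) = Add(-9, Mul(2, Pow(z, 2))))
J = Rational(-7, 46) (J = Mul(Add(-9, Mul(2, Pow(-1, 2))), Pow(46, -1)) = Mul(Add(-9, Mul(2, 1)), Rational(1, 46)) = Mul(Add(-9, 2), Rational(1, 46)) = Mul(-7, Rational(1, 46)) = Rational(-7, 46) ≈ -0.15217)
Add(Mul(J, -133), Add(Mul(Add(2, -3), 3), Mul(-1, 13))) = Add(Mul(Rational(-7, 46), -133), Add(Mul(Add(2, -3), 3), Mul(-1, 13))) = Add(Rational(931, 46), Add(Mul(-1, 3), -13)) = Add(Rational(931, 46), Add(-3, -13)) = Add(Rational(931, 46), -16) = Rational(195, 46)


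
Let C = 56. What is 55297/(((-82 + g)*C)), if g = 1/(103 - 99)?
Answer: -55297/4578 ≈ -12.079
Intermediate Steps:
g = ¼ (g = 1/4 = ¼ ≈ 0.25000)
55297/(((-82 + g)*C)) = 55297/(((-82 + ¼)*56)) = 55297/((-327/4*56)) = 55297/(-4578) = 55297*(-1/4578) = -55297/4578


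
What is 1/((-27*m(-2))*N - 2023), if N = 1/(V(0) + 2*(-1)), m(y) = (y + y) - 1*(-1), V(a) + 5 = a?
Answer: -7/14242 ≈ -0.00049150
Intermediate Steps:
V(a) = -5 + a
m(y) = 1 + 2*y (m(y) = 2*y + 1 = 1 + 2*y)
N = -⅐ (N = 1/((-5 + 0) + 2*(-1)) = 1/(-5 - 2) = 1/(-7) = -⅐ ≈ -0.14286)
1/((-27*m(-2))*N - 2023) = 1/(-27*(1 + 2*(-2))*(-⅐) - 2023) = 1/(-27*(1 - 4)*(-⅐) - 2023) = 1/(-27*(-3)*(-⅐) - 2023) = 1/(81*(-⅐) - 2023) = 1/(-81/7 - 2023) = 1/(-14242/7) = -7/14242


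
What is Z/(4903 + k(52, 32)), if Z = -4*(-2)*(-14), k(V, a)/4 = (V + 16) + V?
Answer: -16/769 ≈ -0.020806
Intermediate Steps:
k(V, a) = 64 + 8*V (k(V, a) = 4*((V + 16) + V) = 4*((16 + V) + V) = 4*(16 + 2*V) = 64 + 8*V)
Z = -112 (Z = 8*(-14) = -112)
Z/(4903 + k(52, 32)) = -112/(4903 + (64 + 8*52)) = -112/(4903 + (64 + 416)) = -112/(4903 + 480) = -112/5383 = -112*1/5383 = -16/769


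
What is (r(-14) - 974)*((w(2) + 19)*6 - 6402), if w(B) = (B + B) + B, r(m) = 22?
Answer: 5951904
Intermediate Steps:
w(B) = 3*B (w(B) = 2*B + B = 3*B)
(r(-14) - 974)*((w(2) + 19)*6 - 6402) = (22 - 974)*((3*2 + 19)*6 - 6402) = -952*((6 + 19)*6 - 6402) = -952*(25*6 - 6402) = -952*(150 - 6402) = -952*(-6252) = 5951904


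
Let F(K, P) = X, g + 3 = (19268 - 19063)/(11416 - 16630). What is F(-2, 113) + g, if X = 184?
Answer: 943529/5214 ≈ 180.96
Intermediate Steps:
g = -15847/5214 (g = -3 + (19268 - 19063)/(11416 - 16630) = -3 + 205/(-5214) = -3 + 205*(-1/5214) = -3 - 205/5214 = -15847/5214 ≈ -3.0393)
F(K, P) = 184
F(-2, 113) + g = 184 - 15847/5214 = 943529/5214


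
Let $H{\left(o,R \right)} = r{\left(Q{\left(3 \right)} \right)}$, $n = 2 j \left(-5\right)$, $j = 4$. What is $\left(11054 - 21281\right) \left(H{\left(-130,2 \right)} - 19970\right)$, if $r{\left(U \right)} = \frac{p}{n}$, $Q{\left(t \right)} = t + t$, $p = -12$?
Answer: $\frac{2042301219}{10} \approx 2.0423 \cdot 10^{8}$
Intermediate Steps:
$n = -40$ ($n = 2 \cdot 4 \left(-5\right) = 8 \left(-5\right) = -40$)
$Q{\left(t \right)} = 2 t$
$r{\left(U \right)} = \frac{3}{10}$ ($r{\left(U \right)} = - \frac{12}{-40} = \left(-12\right) \left(- \frac{1}{40}\right) = \frac{3}{10}$)
$H{\left(o,R \right)} = \frac{3}{10}$
$\left(11054 - 21281\right) \left(H{\left(-130,2 \right)} - 19970\right) = \left(11054 - 21281\right) \left(\frac{3}{10} - 19970\right) = - 10227 \left(\frac{3}{10} - 19970\right) = \left(-10227\right) \left(- \frac{199697}{10}\right) = \frac{2042301219}{10}$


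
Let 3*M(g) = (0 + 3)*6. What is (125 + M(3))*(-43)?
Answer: -5633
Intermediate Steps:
M(g) = 6 (M(g) = ((0 + 3)*6)/3 = (3*6)/3 = (1/3)*18 = 6)
(125 + M(3))*(-43) = (125 + 6)*(-43) = 131*(-43) = -5633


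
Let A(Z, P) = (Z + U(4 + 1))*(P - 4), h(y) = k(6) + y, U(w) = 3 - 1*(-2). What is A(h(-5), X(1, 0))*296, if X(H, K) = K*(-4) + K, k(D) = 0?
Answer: 0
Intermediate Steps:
U(w) = 5 (U(w) = 3 + 2 = 5)
h(y) = y (h(y) = 0 + y = y)
X(H, K) = -3*K (X(H, K) = -4*K + K = -3*K)
A(Z, P) = (-4 + P)*(5 + Z) (A(Z, P) = (Z + 5)*(P - 4) = (5 + Z)*(-4 + P) = (-4 + P)*(5 + Z))
A(h(-5), X(1, 0))*296 = (-20 - 4*(-5) + 5*(-3*0) - 3*0*(-5))*296 = (-20 + 20 + 5*0 + 0*(-5))*296 = (-20 + 20 + 0 + 0)*296 = 0*296 = 0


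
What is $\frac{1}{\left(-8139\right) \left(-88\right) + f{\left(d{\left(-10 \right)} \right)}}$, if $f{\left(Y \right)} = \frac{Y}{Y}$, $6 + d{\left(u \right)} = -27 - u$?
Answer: $\frac{1}{716233} \approx 1.3962 \cdot 10^{-6}$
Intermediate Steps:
$d{\left(u \right)} = -33 - u$ ($d{\left(u \right)} = -6 - \left(27 + u\right) = -33 - u$)
$f{\left(Y \right)} = 1$
$\frac{1}{\left(-8139\right) \left(-88\right) + f{\left(d{\left(-10 \right)} \right)}} = \frac{1}{\left(-8139\right) \left(-88\right) + 1} = \frac{1}{716232 + 1} = \frac{1}{716233}$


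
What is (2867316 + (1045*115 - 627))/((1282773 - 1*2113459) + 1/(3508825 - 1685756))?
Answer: -5445259165616/1514397895333 ≈ -3.5957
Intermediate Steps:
(2867316 + (1045*115 - 627))/((1282773 - 1*2113459) + 1/(3508825 - 1685756)) = (2867316 + (120175 - 627))/((1282773 - 2113459) + 1/1823069) = (2867316 + 119548)/(-830686 + 1/1823069) = 2986864/(-1514397895333/1823069) = 2986864*(-1823069/1514397895333) = -5445259165616/1514397895333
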